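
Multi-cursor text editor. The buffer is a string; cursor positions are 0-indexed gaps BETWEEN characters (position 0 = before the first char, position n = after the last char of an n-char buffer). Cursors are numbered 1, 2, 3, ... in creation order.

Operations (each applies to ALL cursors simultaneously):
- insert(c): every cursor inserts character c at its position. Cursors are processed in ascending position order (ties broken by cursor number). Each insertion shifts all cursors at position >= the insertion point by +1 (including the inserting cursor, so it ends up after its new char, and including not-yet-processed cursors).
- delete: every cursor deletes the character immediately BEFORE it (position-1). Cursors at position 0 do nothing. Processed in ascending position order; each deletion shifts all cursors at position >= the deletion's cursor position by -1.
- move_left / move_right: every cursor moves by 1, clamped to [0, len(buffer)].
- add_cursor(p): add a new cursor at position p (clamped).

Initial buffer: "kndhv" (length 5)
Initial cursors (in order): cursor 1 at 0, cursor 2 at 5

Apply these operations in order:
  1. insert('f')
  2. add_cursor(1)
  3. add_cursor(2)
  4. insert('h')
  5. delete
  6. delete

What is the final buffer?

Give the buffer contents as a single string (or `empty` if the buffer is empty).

After op 1 (insert('f')): buffer="fkndhvf" (len 7), cursors c1@1 c2@7, authorship 1.....2
After op 2 (add_cursor(1)): buffer="fkndhvf" (len 7), cursors c1@1 c3@1 c2@7, authorship 1.....2
After op 3 (add_cursor(2)): buffer="fkndhvf" (len 7), cursors c1@1 c3@1 c4@2 c2@7, authorship 1.....2
After op 4 (insert('h')): buffer="fhhkhndhvfh" (len 11), cursors c1@3 c3@3 c4@5 c2@11, authorship 113.4....22
After op 5 (delete): buffer="fkndhvf" (len 7), cursors c1@1 c3@1 c4@2 c2@7, authorship 1.....2
After op 6 (delete): buffer="ndhv" (len 4), cursors c1@0 c3@0 c4@0 c2@4, authorship ....

Answer: ndhv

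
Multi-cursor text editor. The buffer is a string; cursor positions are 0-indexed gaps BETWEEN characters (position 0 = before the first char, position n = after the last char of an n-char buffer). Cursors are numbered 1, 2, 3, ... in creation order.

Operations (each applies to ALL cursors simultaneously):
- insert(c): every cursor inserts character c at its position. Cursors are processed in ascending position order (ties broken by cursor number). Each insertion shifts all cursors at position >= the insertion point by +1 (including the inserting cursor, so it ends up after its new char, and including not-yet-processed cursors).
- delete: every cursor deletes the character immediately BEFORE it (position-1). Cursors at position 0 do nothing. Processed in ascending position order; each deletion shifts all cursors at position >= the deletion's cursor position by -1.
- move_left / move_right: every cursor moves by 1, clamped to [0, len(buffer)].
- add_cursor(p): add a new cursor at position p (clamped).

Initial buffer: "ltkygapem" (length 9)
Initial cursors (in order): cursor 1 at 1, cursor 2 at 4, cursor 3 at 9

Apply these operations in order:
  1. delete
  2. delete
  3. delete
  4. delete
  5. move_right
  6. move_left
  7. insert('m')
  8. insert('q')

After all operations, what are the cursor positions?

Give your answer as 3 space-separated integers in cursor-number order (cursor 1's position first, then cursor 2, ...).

Answer: 6 6 6

Derivation:
After op 1 (delete): buffer="tkgape" (len 6), cursors c1@0 c2@2 c3@6, authorship ......
After op 2 (delete): buffer="tgap" (len 4), cursors c1@0 c2@1 c3@4, authorship ....
After op 3 (delete): buffer="ga" (len 2), cursors c1@0 c2@0 c3@2, authorship ..
After op 4 (delete): buffer="g" (len 1), cursors c1@0 c2@0 c3@1, authorship .
After op 5 (move_right): buffer="g" (len 1), cursors c1@1 c2@1 c3@1, authorship .
After op 6 (move_left): buffer="g" (len 1), cursors c1@0 c2@0 c3@0, authorship .
After op 7 (insert('m')): buffer="mmmg" (len 4), cursors c1@3 c2@3 c3@3, authorship 123.
After op 8 (insert('q')): buffer="mmmqqqg" (len 7), cursors c1@6 c2@6 c3@6, authorship 123123.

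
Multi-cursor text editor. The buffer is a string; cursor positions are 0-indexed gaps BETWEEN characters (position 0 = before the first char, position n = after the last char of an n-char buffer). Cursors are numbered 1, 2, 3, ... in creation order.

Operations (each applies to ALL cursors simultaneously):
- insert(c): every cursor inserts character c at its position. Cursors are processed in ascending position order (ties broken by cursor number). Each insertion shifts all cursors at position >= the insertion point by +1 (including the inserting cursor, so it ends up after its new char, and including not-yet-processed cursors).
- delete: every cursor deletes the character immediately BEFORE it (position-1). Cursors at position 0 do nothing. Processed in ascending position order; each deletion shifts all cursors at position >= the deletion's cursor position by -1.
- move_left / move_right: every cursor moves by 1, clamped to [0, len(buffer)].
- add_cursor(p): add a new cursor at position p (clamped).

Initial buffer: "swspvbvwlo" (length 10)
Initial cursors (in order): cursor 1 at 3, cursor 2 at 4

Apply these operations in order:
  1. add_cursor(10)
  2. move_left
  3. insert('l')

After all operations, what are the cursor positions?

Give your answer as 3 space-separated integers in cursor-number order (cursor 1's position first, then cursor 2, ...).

Answer: 3 5 12

Derivation:
After op 1 (add_cursor(10)): buffer="swspvbvwlo" (len 10), cursors c1@3 c2@4 c3@10, authorship ..........
After op 2 (move_left): buffer="swspvbvwlo" (len 10), cursors c1@2 c2@3 c3@9, authorship ..........
After op 3 (insert('l')): buffer="swlslpvbvwllo" (len 13), cursors c1@3 c2@5 c3@12, authorship ..1.2......3.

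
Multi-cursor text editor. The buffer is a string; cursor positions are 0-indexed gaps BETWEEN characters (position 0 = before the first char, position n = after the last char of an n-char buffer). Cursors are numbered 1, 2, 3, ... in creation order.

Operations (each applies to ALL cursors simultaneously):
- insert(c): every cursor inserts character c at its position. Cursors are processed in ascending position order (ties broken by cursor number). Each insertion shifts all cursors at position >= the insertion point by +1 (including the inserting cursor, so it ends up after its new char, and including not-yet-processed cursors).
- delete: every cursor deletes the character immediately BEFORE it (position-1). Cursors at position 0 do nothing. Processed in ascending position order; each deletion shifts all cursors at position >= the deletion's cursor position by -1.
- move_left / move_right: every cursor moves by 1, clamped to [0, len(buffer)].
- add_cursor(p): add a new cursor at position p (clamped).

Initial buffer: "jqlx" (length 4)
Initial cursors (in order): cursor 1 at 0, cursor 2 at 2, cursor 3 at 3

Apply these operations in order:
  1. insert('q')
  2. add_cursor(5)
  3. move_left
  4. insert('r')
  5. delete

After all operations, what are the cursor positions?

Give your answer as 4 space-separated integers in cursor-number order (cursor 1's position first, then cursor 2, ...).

After op 1 (insert('q')): buffer="qjqqlqx" (len 7), cursors c1@1 c2@4 c3@6, authorship 1..2.3.
After op 2 (add_cursor(5)): buffer="qjqqlqx" (len 7), cursors c1@1 c2@4 c4@5 c3@6, authorship 1..2.3.
After op 3 (move_left): buffer="qjqqlqx" (len 7), cursors c1@0 c2@3 c4@4 c3@5, authorship 1..2.3.
After op 4 (insert('r')): buffer="rqjqrqrlrqx" (len 11), cursors c1@1 c2@5 c4@7 c3@9, authorship 11..224.33.
After op 5 (delete): buffer="qjqqlqx" (len 7), cursors c1@0 c2@3 c4@4 c3@5, authorship 1..2.3.

Answer: 0 3 5 4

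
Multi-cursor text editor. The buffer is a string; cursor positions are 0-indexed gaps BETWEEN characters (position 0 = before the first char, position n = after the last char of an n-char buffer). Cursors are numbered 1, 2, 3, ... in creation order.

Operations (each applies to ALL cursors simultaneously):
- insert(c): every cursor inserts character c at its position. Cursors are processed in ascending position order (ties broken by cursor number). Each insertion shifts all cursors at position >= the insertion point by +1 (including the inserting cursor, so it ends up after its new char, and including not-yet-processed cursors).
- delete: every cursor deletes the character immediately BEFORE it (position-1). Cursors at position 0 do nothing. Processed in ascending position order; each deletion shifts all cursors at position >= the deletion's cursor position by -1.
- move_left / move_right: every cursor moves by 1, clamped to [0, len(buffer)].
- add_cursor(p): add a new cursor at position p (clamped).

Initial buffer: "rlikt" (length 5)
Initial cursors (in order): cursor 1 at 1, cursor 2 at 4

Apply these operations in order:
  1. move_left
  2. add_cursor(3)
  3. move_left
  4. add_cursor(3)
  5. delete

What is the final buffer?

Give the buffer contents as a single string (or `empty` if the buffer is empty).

After op 1 (move_left): buffer="rlikt" (len 5), cursors c1@0 c2@3, authorship .....
After op 2 (add_cursor(3)): buffer="rlikt" (len 5), cursors c1@0 c2@3 c3@3, authorship .....
After op 3 (move_left): buffer="rlikt" (len 5), cursors c1@0 c2@2 c3@2, authorship .....
After op 4 (add_cursor(3)): buffer="rlikt" (len 5), cursors c1@0 c2@2 c3@2 c4@3, authorship .....
After op 5 (delete): buffer="kt" (len 2), cursors c1@0 c2@0 c3@0 c4@0, authorship ..

Answer: kt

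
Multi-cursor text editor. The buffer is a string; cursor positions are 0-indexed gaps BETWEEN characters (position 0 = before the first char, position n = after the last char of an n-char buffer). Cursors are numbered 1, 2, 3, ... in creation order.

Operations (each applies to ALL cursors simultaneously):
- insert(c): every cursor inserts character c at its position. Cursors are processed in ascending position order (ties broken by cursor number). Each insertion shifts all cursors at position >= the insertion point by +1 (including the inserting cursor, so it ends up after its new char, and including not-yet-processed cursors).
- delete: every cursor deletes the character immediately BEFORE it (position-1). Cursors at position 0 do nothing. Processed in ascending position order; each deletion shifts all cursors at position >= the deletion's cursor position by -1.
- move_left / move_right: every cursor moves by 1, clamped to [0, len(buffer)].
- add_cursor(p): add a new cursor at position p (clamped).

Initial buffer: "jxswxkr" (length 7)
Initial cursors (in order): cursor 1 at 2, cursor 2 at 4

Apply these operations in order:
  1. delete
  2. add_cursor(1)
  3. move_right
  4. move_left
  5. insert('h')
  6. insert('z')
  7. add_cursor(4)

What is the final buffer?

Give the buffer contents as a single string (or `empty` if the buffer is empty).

After op 1 (delete): buffer="jsxkr" (len 5), cursors c1@1 c2@2, authorship .....
After op 2 (add_cursor(1)): buffer="jsxkr" (len 5), cursors c1@1 c3@1 c2@2, authorship .....
After op 3 (move_right): buffer="jsxkr" (len 5), cursors c1@2 c3@2 c2@3, authorship .....
After op 4 (move_left): buffer="jsxkr" (len 5), cursors c1@1 c3@1 c2@2, authorship .....
After op 5 (insert('h')): buffer="jhhshxkr" (len 8), cursors c1@3 c3@3 c2@5, authorship .13.2...
After op 6 (insert('z')): buffer="jhhzzshzxkr" (len 11), cursors c1@5 c3@5 c2@8, authorship .1313.22...
After op 7 (add_cursor(4)): buffer="jhhzzshzxkr" (len 11), cursors c4@4 c1@5 c3@5 c2@8, authorship .1313.22...

Answer: jhhzzshzxkr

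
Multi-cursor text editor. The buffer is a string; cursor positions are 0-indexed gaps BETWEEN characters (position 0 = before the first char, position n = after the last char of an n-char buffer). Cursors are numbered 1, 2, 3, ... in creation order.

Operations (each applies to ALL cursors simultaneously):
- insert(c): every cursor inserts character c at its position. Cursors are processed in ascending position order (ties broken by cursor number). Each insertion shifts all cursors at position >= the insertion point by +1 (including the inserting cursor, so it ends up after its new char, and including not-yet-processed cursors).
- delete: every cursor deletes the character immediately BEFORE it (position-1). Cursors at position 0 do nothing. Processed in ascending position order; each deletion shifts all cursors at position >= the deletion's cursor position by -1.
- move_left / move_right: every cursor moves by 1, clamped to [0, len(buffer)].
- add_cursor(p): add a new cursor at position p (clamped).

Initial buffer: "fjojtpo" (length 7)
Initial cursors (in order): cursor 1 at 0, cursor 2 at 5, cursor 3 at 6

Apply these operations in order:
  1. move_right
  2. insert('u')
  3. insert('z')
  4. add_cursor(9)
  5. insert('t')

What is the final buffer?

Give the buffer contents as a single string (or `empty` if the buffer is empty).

Answer: fuztjojtputztouzt

Derivation:
After op 1 (move_right): buffer="fjojtpo" (len 7), cursors c1@1 c2@6 c3@7, authorship .......
After op 2 (insert('u')): buffer="fujojtpuou" (len 10), cursors c1@2 c2@8 c3@10, authorship .1.....2.3
After op 3 (insert('z')): buffer="fuzjojtpuzouz" (len 13), cursors c1@3 c2@10 c3@13, authorship .11.....22.33
After op 4 (add_cursor(9)): buffer="fuzjojtpuzouz" (len 13), cursors c1@3 c4@9 c2@10 c3@13, authorship .11.....22.33
After op 5 (insert('t')): buffer="fuztjojtputztouzt" (len 17), cursors c1@4 c4@11 c2@13 c3@17, authorship .111.....2422.333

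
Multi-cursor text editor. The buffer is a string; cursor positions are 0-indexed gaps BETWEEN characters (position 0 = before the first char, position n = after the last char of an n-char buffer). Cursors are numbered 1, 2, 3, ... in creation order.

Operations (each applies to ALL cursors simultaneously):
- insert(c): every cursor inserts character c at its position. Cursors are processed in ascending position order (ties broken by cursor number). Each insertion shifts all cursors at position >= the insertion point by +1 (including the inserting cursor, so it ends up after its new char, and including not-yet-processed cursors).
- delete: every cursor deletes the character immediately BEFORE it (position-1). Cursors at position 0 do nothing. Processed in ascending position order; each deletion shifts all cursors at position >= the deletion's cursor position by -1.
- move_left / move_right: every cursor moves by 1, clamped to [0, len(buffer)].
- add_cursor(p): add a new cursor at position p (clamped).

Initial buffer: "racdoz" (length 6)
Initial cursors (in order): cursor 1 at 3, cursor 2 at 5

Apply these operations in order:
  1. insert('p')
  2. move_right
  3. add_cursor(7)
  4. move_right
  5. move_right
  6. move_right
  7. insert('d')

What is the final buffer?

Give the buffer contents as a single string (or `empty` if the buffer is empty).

Answer: racpdopzddd

Derivation:
After op 1 (insert('p')): buffer="racpdopz" (len 8), cursors c1@4 c2@7, authorship ...1..2.
After op 2 (move_right): buffer="racpdopz" (len 8), cursors c1@5 c2@8, authorship ...1..2.
After op 3 (add_cursor(7)): buffer="racpdopz" (len 8), cursors c1@5 c3@7 c2@8, authorship ...1..2.
After op 4 (move_right): buffer="racpdopz" (len 8), cursors c1@6 c2@8 c3@8, authorship ...1..2.
After op 5 (move_right): buffer="racpdopz" (len 8), cursors c1@7 c2@8 c3@8, authorship ...1..2.
After op 6 (move_right): buffer="racpdopz" (len 8), cursors c1@8 c2@8 c3@8, authorship ...1..2.
After op 7 (insert('d')): buffer="racpdopzddd" (len 11), cursors c1@11 c2@11 c3@11, authorship ...1..2.123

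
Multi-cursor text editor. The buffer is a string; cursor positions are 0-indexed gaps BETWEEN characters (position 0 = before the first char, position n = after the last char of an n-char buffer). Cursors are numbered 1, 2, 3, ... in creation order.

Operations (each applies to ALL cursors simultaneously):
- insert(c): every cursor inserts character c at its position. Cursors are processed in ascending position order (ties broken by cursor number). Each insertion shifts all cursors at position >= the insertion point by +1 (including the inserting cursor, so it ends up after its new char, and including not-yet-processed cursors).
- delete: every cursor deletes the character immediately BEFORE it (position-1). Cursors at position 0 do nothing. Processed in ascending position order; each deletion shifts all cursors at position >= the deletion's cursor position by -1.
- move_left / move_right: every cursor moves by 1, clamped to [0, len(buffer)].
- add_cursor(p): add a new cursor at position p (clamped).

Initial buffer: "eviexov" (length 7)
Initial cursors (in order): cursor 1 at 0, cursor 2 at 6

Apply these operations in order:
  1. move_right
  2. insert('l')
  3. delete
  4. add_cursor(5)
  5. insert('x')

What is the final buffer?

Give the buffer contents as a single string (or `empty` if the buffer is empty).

After op 1 (move_right): buffer="eviexov" (len 7), cursors c1@1 c2@7, authorship .......
After op 2 (insert('l')): buffer="elviexovl" (len 9), cursors c1@2 c2@9, authorship .1......2
After op 3 (delete): buffer="eviexov" (len 7), cursors c1@1 c2@7, authorship .......
After op 4 (add_cursor(5)): buffer="eviexov" (len 7), cursors c1@1 c3@5 c2@7, authorship .......
After op 5 (insert('x')): buffer="exviexxovx" (len 10), cursors c1@2 c3@7 c2@10, authorship .1....3..2

Answer: exviexxovx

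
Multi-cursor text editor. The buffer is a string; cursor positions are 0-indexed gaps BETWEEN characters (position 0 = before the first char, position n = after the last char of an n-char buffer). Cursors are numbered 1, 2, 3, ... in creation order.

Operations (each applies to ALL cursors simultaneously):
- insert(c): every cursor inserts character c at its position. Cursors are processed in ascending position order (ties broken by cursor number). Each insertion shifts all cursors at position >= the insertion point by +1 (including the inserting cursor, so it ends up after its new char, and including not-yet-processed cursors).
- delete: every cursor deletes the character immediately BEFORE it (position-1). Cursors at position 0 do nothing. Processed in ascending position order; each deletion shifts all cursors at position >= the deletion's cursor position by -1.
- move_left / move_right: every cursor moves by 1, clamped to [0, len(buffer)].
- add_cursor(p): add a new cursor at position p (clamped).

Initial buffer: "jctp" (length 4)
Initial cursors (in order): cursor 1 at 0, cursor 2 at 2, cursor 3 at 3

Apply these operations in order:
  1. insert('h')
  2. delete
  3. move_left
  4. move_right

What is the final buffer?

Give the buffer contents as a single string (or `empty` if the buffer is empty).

After op 1 (insert('h')): buffer="hjchthp" (len 7), cursors c1@1 c2@4 c3@6, authorship 1..2.3.
After op 2 (delete): buffer="jctp" (len 4), cursors c1@0 c2@2 c3@3, authorship ....
After op 3 (move_left): buffer="jctp" (len 4), cursors c1@0 c2@1 c3@2, authorship ....
After op 4 (move_right): buffer="jctp" (len 4), cursors c1@1 c2@2 c3@3, authorship ....

Answer: jctp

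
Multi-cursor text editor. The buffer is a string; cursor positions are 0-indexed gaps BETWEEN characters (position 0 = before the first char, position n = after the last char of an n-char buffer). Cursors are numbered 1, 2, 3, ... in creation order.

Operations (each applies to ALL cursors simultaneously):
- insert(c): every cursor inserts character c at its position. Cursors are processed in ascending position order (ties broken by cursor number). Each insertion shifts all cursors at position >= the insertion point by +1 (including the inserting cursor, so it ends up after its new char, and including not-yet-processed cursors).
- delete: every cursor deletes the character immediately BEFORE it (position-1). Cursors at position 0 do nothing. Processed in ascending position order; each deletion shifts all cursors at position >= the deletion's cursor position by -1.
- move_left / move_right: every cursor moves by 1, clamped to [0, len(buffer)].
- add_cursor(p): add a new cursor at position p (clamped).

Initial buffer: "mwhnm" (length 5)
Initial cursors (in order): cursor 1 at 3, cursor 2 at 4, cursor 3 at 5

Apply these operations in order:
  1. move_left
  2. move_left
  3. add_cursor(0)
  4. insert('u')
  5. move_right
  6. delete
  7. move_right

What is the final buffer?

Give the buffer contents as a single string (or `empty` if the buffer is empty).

Answer: uuuum

Derivation:
After op 1 (move_left): buffer="mwhnm" (len 5), cursors c1@2 c2@3 c3@4, authorship .....
After op 2 (move_left): buffer="mwhnm" (len 5), cursors c1@1 c2@2 c3@3, authorship .....
After op 3 (add_cursor(0)): buffer="mwhnm" (len 5), cursors c4@0 c1@1 c2@2 c3@3, authorship .....
After op 4 (insert('u')): buffer="umuwuhunm" (len 9), cursors c4@1 c1@3 c2@5 c3@7, authorship 4.1.2.3..
After op 5 (move_right): buffer="umuwuhunm" (len 9), cursors c4@2 c1@4 c2@6 c3@8, authorship 4.1.2.3..
After op 6 (delete): buffer="uuuum" (len 5), cursors c4@1 c1@2 c2@3 c3@4, authorship 4123.
After op 7 (move_right): buffer="uuuum" (len 5), cursors c4@2 c1@3 c2@4 c3@5, authorship 4123.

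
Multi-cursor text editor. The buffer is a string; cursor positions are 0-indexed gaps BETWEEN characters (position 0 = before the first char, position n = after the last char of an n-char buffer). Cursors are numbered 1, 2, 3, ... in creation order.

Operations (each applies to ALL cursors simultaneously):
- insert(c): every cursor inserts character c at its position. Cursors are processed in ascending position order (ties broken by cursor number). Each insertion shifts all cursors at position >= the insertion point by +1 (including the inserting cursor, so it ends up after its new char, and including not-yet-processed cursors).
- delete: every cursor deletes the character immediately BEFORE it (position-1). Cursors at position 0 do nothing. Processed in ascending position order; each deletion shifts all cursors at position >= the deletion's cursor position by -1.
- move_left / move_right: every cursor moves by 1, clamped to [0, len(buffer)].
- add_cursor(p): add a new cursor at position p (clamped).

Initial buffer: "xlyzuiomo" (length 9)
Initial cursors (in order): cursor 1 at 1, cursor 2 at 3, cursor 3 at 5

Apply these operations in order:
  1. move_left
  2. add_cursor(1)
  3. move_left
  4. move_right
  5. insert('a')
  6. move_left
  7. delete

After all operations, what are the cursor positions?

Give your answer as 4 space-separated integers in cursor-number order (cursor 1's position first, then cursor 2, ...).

After op 1 (move_left): buffer="xlyzuiomo" (len 9), cursors c1@0 c2@2 c3@4, authorship .........
After op 2 (add_cursor(1)): buffer="xlyzuiomo" (len 9), cursors c1@0 c4@1 c2@2 c3@4, authorship .........
After op 3 (move_left): buffer="xlyzuiomo" (len 9), cursors c1@0 c4@0 c2@1 c3@3, authorship .........
After op 4 (move_right): buffer="xlyzuiomo" (len 9), cursors c1@1 c4@1 c2@2 c3@4, authorship .........
After op 5 (insert('a')): buffer="xaalayzauiomo" (len 13), cursors c1@3 c4@3 c2@5 c3@8, authorship .14.2..3.....
After op 6 (move_left): buffer="xaalayzauiomo" (len 13), cursors c1@2 c4@2 c2@4 c3@7, authorship .14.2..3.....
After op 7 (delete): buffer="aayauiomo" (len 9), cursors c1@0 c4@0 c2@1 c3@3, authorship 42.3.....

Answer: 0 1 3 0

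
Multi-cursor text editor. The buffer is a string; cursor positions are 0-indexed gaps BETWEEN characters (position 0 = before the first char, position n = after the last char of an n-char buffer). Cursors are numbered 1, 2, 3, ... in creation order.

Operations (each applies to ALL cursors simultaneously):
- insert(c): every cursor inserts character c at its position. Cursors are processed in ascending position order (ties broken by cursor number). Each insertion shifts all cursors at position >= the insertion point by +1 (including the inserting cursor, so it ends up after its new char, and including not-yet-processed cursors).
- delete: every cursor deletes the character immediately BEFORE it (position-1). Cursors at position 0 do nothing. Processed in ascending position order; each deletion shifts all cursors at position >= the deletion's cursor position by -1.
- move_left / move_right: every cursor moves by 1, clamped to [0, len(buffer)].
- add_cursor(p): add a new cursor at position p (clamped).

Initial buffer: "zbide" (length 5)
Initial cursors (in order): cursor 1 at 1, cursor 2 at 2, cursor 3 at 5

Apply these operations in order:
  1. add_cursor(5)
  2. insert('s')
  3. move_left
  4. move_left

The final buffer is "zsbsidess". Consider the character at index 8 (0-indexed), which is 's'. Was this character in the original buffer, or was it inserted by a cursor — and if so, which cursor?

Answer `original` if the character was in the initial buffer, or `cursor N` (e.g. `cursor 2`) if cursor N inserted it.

Answer: cursor 4

Derivation:
After op 1 (add_cursor(5)): buffer="zbide" (len 5), cursors c1@1 c2@2 c3@5 c4@5, authorship .....
After op 2 (insert('s')): buffer="zsbsidess" (len 9), cursors c1@2 c2@4 c3@9 c4@9, authorship .1.2...34
After op 3 (move_left): buffer="zsbsidess" (len 9), cursors c1@1 c2@3 c3@8 c4@8, authorship .1.2...34
After op 4 (move_left): buffer="zsbsidess" (len 9), cursors c1@0 c2@2 c3@7 c4@7, authorship .1.2...34
Authorship (.=original, N=cursor N): . 1 . 2 . . . 3 4
Index 8: author = 4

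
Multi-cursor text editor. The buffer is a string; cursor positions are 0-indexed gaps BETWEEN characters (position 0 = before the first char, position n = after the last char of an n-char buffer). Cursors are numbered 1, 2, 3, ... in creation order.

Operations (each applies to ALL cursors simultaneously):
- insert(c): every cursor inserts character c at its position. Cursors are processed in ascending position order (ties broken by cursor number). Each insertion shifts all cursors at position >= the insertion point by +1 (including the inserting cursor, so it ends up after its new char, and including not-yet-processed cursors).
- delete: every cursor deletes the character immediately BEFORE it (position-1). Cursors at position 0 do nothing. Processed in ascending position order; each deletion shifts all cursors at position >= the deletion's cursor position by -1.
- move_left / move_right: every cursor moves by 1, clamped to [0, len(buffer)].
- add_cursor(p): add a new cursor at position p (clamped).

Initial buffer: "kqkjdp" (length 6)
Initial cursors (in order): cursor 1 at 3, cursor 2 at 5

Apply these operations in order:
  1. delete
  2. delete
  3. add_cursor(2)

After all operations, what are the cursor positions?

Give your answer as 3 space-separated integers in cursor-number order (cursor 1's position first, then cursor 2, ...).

After op 1 (delete): buffer="kqjp" (len 4), cursors c1@2 c2@3, authorship ....
After op 2 (delete): buffer="kp" (len 2), cursors c1@1 c2@1, authorship ..
After op 3 (add_cursor(2)): buffer="kp" (len 2), cursors c1@1 c2@1 c3@2, authorship ..

Answer: 1 1 2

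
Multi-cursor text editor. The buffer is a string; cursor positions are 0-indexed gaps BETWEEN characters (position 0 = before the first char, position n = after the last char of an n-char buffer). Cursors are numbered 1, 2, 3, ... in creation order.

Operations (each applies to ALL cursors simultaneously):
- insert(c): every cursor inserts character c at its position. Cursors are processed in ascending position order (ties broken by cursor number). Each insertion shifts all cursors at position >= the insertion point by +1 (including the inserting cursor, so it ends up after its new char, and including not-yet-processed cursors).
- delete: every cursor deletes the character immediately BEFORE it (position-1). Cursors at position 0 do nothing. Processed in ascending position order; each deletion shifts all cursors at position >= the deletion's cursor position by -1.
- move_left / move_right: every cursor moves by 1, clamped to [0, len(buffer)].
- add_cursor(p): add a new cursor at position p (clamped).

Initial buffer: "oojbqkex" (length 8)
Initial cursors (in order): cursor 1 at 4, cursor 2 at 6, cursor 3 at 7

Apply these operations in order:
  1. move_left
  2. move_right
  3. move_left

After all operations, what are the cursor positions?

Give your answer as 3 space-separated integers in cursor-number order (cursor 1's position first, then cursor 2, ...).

Answer: 3 5 6

Derivation:
After op 1 (move_left): buffer="oojbqkex" (len 8), cursors c1@3 c2@5 c3@6, authorship ........
After op 2 (move_right): buffer="oojbqkex" (len 8), cursors c1@4 c2@6 c3@7, authorship ........
After op 3 (move_left): buffer="oojbqkex" (len 8), cursors c1@3 c2@5 c3@6, authorship ........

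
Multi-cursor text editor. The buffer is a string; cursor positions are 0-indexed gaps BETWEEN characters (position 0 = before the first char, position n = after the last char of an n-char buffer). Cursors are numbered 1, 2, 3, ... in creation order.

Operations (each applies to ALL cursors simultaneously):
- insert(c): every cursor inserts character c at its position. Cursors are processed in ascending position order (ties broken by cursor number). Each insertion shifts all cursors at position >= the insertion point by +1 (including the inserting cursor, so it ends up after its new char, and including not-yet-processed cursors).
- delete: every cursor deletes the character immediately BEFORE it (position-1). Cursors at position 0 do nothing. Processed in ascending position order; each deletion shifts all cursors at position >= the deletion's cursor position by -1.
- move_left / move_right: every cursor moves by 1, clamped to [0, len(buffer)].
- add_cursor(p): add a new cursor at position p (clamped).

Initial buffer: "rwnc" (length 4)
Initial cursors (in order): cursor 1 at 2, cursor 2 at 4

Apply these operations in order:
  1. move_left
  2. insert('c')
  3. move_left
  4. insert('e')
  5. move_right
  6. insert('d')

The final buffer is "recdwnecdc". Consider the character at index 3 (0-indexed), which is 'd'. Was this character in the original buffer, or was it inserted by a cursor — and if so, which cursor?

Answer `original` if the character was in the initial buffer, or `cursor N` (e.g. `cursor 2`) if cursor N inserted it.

Answer: cursor 1

Derivation:
After op 1 (move_left): buffer="rwnc" (len 4), cursors c1@1 c2@3, authorship ....
After op 2 (insert('c')): buffer="rcwncc" (len 6), cursors c1@2 c2@5, authorship .1..2.
After op 3 (move_left): buffer="rcwncc" (len 6), cursors c1@1 c2@4, authorship .1..2.
After op 4 (insert('e')): buffer="recwnecc" (len 8), cursors c1@2 c2@6, authorship .11..22.
After op 5 (move_right): buffer="recwnecc" (len 8), cursors c1@3 c2@7, authorship .11..22.
After op 6 (insert('d')): buffer="recdwnecdc" (len 10), cursors c1@4 c2@9, authorship .111..222.
Authorship (.=original, N=cursor N): . 1 1 1 . . 2 2 2 .
Index 3: author = 1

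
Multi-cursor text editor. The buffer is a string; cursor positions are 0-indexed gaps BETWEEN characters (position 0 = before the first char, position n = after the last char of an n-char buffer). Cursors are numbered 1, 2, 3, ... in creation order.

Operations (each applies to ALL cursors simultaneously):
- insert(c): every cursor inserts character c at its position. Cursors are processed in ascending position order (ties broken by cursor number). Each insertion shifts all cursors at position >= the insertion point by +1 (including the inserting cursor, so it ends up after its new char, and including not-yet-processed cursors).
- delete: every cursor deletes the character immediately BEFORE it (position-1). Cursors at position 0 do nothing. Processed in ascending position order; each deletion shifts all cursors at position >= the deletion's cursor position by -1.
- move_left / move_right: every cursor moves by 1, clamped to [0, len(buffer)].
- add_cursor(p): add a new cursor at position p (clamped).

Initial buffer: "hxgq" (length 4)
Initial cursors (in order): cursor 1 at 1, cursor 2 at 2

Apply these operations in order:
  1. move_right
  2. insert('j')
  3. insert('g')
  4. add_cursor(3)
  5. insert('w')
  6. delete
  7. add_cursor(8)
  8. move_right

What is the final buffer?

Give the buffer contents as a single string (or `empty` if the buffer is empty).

After op 1 (move_right): buffer="hxgq" (len 4), cursors c1@2 c2@3, authorship ....
After op 2 (insert('j')): buffer="hxjgjq" (len 6), cursors c1@3 c2@5, authorship ..1.2.
After op 3 (insert('g')): buffer="hxjggjgq" (len 8), cursors c1@4 c2@7, authorship ..11.22.
After op 4 (add_cursor(3)): buffer="hxjggjgq" (len 8), cursors c3@3 c1@4 c2@7, authorship ..11.22.
After op 5 (insert('w')): buffer="hxjwgwgjgwq" (len 11), cursors c3@4 c1@6 c2@10, authorship ..1311.222.
After op 6 (delete): buffer="hxjggjgq" (len 8), cursors c3@3 c1@4 c2@7, authorship ..11.22.
After op 7 (add_cursor(8)): buffer="hxjggjgq" (len 8), cursors c3@3 c1@4 c2@7 c4@8, authorship ..11.22.
After op 8 (move_right): buffer="hxjggjgq" (len 8), cursors c3@4 c1@5 c2@8 c4@8, authorship ..11.22.

Answer: hxjggjgq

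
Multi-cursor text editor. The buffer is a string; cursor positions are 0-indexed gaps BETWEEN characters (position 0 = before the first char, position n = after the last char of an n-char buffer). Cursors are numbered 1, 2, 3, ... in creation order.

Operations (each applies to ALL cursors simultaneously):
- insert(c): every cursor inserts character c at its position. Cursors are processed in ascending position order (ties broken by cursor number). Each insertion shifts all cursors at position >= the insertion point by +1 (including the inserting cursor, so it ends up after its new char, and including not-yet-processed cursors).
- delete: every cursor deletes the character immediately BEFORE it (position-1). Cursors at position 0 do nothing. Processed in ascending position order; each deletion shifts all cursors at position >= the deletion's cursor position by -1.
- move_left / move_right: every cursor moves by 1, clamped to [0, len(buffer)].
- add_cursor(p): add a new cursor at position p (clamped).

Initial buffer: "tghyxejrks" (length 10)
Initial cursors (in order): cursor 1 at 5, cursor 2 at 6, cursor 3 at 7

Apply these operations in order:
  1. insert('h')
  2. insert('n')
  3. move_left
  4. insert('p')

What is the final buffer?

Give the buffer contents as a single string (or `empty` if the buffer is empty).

Answer: tghyxhpnehpnjhpnrks

Derivation:
After op 1 (insert('h')): buffer="tghyxhehjhrks" (len 13), cursors c1@6 c2@8 c3@10, authorship .....1.2.3...
After op 2 (insert('n')): buffer="tghyxhnehnjhnrks" (len 16), cursors c1@7 c2@10 c3@13, authorship .....11.22.33...
After op 3 (move_left): buffer="tghyxhnehnjhnrks" (len 16), cursors c1@6 c2@9 c3@12, authorship .....11.22.33...
After op 4 (insert('p')): buffer="tghyxhpnehpnjhpnrks" (len 19), cursors c1@7 c2@11 c3@15, authorship .....111.222.333...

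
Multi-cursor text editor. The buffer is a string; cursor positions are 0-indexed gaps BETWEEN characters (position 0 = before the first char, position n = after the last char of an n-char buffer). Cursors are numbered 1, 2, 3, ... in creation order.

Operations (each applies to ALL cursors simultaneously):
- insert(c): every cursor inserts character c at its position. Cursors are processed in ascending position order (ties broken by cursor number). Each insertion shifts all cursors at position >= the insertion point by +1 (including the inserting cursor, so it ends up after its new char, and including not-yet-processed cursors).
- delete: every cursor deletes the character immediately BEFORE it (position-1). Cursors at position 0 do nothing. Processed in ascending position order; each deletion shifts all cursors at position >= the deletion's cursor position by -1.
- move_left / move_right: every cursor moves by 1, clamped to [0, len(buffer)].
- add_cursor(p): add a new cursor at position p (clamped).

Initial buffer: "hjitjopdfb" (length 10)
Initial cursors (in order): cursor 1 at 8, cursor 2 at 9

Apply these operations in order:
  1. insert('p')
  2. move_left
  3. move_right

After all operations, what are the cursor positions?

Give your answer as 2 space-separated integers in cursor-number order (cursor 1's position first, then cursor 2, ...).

After op 1 (insert('p')): buffer="hjitjopdpfpb" (len 12), cursors c1@9 c2@11, authorship ........1.2.
After op 2 (move_left): buffer="hjitjopdpfpb" (len 12), cursors c1@8 c2@10, authorship ........1.2.
After op 3 (move_right): buffer="hjitjopdpfpb" (len 12), cursors c1@9 c2@11, authorship ........1.2.

Answer: 9 11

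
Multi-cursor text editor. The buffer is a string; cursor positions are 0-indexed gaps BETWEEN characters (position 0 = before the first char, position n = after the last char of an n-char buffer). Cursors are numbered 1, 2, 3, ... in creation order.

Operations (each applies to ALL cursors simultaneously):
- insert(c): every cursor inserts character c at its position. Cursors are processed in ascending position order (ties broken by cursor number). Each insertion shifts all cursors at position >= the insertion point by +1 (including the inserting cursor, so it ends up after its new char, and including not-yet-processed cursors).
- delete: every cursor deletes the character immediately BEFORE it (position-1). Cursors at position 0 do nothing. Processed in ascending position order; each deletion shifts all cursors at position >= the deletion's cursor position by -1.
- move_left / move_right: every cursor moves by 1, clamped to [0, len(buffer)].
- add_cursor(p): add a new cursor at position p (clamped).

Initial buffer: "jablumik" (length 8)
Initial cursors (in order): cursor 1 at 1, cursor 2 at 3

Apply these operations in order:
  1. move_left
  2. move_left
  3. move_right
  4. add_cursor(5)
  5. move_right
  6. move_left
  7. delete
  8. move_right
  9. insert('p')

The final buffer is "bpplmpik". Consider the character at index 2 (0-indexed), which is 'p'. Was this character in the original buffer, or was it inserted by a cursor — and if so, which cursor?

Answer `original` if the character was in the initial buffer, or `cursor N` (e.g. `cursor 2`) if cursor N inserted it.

After op 1 (move_left): buffer="jablumik" (len 8), cursors c1@0 c2@2, authorship ........
After op 2 (move_left): buffer="jablumik" (len 8), cursors c1@0 c2@1, authorship ........
After op 3 (move_right): buffer="jablumik" (len 8), cursors c1@1 c2@2, authorship ........
After op 4 (add_cursor(5)): buffer="jablumik" (len 8), cursors c1@1 c2@2 c3@5, authorship ........
After op 5 (move_right): buffer="jablumik" (len 8), cursors c1@2 c2@3 c3@6, authorship ........
After op 6 (move_left): buffer="jablumik" (len 8), cursors c1@1 c2@2 c3@5, authorship ........
After op 7 (delete): buffer="blmik" (len 5), cursors c1@0 c2@0 c3@2, authorship .....
After op 8 (move_right): buffer="blmik" (len 5), cursors c1@1 c2@1 c3@3, authorship .....
After op 9 (insert('p')): buffer="bpplmpik" (len 8), cursors c1@3 c2@3 c3@6, authorship .12..3..
Authorship (.=original, N=cursor N): . 1 2 . . 3 . .
Index 2: author = 2

Answer: cursor 2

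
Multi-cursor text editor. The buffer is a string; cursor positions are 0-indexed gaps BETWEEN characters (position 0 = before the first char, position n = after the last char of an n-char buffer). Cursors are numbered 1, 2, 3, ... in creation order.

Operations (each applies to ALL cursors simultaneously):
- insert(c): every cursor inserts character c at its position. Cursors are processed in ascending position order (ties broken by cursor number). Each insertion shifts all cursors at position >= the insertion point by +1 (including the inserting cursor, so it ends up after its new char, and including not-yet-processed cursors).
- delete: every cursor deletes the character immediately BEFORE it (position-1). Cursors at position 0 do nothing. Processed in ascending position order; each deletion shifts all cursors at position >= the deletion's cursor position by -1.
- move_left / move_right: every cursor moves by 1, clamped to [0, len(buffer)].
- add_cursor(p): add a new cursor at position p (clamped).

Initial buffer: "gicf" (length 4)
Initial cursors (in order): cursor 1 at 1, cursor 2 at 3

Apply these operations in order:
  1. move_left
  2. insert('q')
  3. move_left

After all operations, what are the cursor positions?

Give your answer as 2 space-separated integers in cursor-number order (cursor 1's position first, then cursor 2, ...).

After op 1 (move_left): buffer="gicf" (len 4), cursors c1@0 c2@2, authorship ....
After op 2 (insert('q')): buffer="qgiqcf" (len 6), cursors c1@1 c2@4, authorship 1..2..
After op 3 (move_left): buffer="qgiqcf" (len 6), cursors c1@0 c2@3, authorship 1..2..

Answer: 0 3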